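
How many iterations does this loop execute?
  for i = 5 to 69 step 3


The loop variable i takes values starting at 5 and increments by 3 each iteration.
Sequence: i = 5, 8, 11, 14, 17, 20, 23, 26, 29, ...
The upper bound 69 is inclusive, so the count is floor((last - first) / step) + 1:
floor((69 - 5) / 3) + 1 = floor(64/3) + 1 = 21 + 1 = 22


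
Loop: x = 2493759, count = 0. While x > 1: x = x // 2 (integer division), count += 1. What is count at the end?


The variable x halves each step:
x = 2493759 -> 1246879 -> 623439 -> 311719 -> 155859 -> 77929 -> 38964 -> 19482 -> 9741 -> 4870 -> 2435 -> 1217 -> 608 -> 304 -> 152 -> 76 -> 38 -> 19 -> 9 -> 4 -> 2 -> 1
Number of halvings = floor(log2(2493759)) = 21


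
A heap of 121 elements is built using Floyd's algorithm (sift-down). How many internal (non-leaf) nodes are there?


Leaf nodes occupy roughly half the array.
Sift-down is called for each internal node, starting from the last one.
Internal nodes = floor(n/2) = floor(121/2) = 60


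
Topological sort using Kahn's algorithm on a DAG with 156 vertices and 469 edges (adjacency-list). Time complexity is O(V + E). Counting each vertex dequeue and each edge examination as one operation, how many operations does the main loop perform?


Kahn's algorithm:
  1. Compute in-degrees: O(V + E)
  2. Process queue: each vertex dequeued once (O(V))
     each edge examined once (O(E))
Total = V + E = 156 + 469 = 625


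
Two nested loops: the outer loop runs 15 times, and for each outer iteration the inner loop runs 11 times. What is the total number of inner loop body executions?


Outer loop: 15 iterations
Inner loop: 11 iterations per outer iteration
Total = 15 * 11 = 165


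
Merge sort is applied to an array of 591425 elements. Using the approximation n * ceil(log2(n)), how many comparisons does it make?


Merge sort divides the array into halves recursively.
Number of levels = ceil(log2(591425)) = 20
At each level, approximately n = 591425 comparisons are needed for merging.
Total comparisons ~ n * ceil(log2(n)) = 591425 * 20 = 11828500


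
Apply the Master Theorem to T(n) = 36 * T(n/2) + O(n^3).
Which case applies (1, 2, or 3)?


The Master Theorem: T(n) = a*T(n/b) + O(n^c)
  a = 36, b = 2, c = 3
log_b(a) = log_2(36) ~ 5.17
Compare b^c with a: 2^3 = 8 < 36, so c < log_b(a).
Since c < log_b(a), Case 1 applies.
T(n) = O(n^(log_2 36)) ~ O(n^5.17)
Master Theorem case = 1


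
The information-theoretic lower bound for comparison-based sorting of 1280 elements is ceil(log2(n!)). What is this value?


A binary decision tree of height h has at most 2^h leaves and needs at least n! of them, so h >= ceil(log2(n!)).
1280! is far too large to multiply out, so use Stirling's series:
  ln(n!) ~ n ln n - n + (1/2) ln(2 pi n) + 1/(12n)  (error below 1/(360 n^3), negligible here)
  ln(1280) = 7.1546154
  n ln n = 1280 * 7.1546154 = 9157.9077
  (1/2) ln(2 pi * 1280) = (1/2) ln(8042.4772) = 4.4962
  1/(12*1280) = 0.0001
  ln(1280!) ~ 9157.9077 - 1280 + 4.4962 + 0.0001 = 7882.4040
Convert to base 2: log2(1280!) = 7882.4040 / ln 2 = 7882.4040 / 0.69314718 = 11371.9052
ceil(11371.9052) = 11372


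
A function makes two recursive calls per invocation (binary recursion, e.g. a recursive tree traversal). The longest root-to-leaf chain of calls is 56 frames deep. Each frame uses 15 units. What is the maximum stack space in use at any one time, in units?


Binary recursion: the two calls run one after the other, so only one root-to-leaf chain of frames is on the stack at a time.
Maximum depth (longest chain) = 56 frames
Each frame = 15 units
Max stack space = 56 * 15 = 840


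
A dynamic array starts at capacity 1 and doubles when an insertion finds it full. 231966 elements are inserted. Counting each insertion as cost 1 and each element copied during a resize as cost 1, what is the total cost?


n = 231966
Insertion costs: 231966
Resizes copy 1, 2, 4, ... up to the largest power of 2 that is <= n-1 = 231965, i.e. 131072.
Copy costs = 1 + 2 + 4 + 8 + 16 + 32 + 64 + 128 + 256 + 512 + 1024 + 2048 + 4096 + 8192 + 16384 + 32768 + 65536 + 131072 = 262143
Total = 231966 + 262143 = 494109


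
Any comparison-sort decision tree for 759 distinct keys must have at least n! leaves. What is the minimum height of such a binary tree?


A binary decision tree of height h has at most 2^h leaves and needs at least n! of them, so h >= ceil(log2(n!)).
759! is far too large to multiply out, so use Stirling's series:
  ln(n!) ~ n ln n - n + (1/2) ln(2 pi n) + 1/(12n)  (error below 1/(360 n^3), negligible here)
  ln(759) = 6.6320018
  n ln n = 759 * 6.6320018 = 5033.6894
  (1/2) ln(2 pi * 759) = (1/2) ln(4768.9376) = 4.2349
  1/(12*759) = 0.0001
  ln(759!) ~ 5033.6894 - 759 + 4.2349 + 0.0001 = 4278.9244
Convert to base 2: log2(759!) = 4278.9244 / ln 2 = 4278.9244 / 0.69314718 = 6173.1830
ceil(6173.1830) = 6174


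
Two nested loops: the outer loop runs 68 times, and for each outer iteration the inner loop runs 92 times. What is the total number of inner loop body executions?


Outer loop: 68 iterations
Inner loop: 92 iterations per outer iteration
Total = 68 * 92 = 6256


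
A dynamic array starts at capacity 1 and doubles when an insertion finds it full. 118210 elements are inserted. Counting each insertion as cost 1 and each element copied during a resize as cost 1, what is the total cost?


n = 118210
Insertion costs: 118210
Resizes copy 1, 2, 4, ... up to the largest power of 2 that is <= n-1 = 118209, i.e. 65536.
Copy costs = 1 + 2 + 4 + 8 + 16 + 32 + 64 + 128 + 256 + 512 + 1024 + 2048 + 4096 + 8192 + 16384 + 32768 + 65536 = 131071
Total = 118210 + 131071 = 249281


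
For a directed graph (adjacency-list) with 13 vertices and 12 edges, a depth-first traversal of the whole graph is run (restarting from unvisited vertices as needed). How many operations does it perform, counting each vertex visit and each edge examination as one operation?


A full DFS traversal visits each vertex once and examines each edge once.
V = 13
E = 12
Sum = 13 + 12 = 25


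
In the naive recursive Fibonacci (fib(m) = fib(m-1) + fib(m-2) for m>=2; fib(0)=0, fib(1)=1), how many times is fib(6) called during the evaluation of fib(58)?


Let N(m) = number of times fib(m) is called while evaluating fib(58).
N(58) = 1 (the initial call).
N(57) = 1 (only fib(58) calls it).
For 1 <= m <= 56: fib(m) is called by fib(m+1) and fib(m+2), so
  N(m) = N(m+1) + N(m+2).
fib(0) is called only by fib(2), so N(0) = N(2).
Walk down from m=58:
  N(58)=1, N(57)=1, N(56)=2, N(55)=3, N(54)=5, N(53)=8, N(52)=13, N(51)=21, N(50)=34, N(49)=55, N(48)=89, N(47)=144, N(46)=233, N(45)=377, N(44)=610, N(43)=987, N(42)=1597, N(41)=2584, N(40)=4181, N(39)=6765, N(38)=10946, N(37)=17711, N(36)=28657, N(35)=46368, N(34)=75025, N(33)=121393, N(32)=196418, N(31)=317811, N(30)=514229, N(29)=832040, N(28)=1346269, N(27)=2178309, N(26)=3524578, N(25)=5702887, N(24)=9227465, N(23)=14930352, N(22)=24157817, N(21)=39088169, N(20)=63245986, N(19)=102334155, N(18)=165580141, N(17)=267914296, N(16)=433494437, N(15)=701408733, N(14)=1134903170, N(13)=1836311903, N(12)=2971215073, N(11)=4807526976, N(10)=7778742049, N(9)=12586269025, N(8)=20365011074, N(7)=32951280099, N(6)=53316291173
N(6) = 53316291173


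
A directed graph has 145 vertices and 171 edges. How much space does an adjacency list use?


Adjacency list: one list head per vertex + one entry per edge
Vertex heads: 145
Edge entries: 171
Total = 145 + 171 = 316


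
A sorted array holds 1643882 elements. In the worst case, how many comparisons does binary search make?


Halving sequence: 1643882 -> 821941 -> 410970 -> 205485 -> 102742 -> 51371 -> 25685 -> 12842 -> 6421 -> 3210 -> 1605 -> 802 -> 401 -> 200 -> 100 -> 50 -> 25 -> 12 -> 6 -> 3 -> 1
Number of halvings = 20
Max comparisons = 20 + 1 = 21


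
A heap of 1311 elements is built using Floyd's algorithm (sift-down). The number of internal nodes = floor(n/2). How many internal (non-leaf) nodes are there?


Leaf nodes occupy roughly half the array.
Sift-down is called for each internal node, starting from the last one.
Internal nodes = floor(n/2) = floor(1311/2) = 655


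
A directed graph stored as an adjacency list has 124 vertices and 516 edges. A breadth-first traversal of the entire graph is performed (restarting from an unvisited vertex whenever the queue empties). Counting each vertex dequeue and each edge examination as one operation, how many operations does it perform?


A full BFS traversal dequeues each vertex once and examines each edge once.
Vertex visits: 124
Edge visits: 516
V + E = 124 + 516 = 640


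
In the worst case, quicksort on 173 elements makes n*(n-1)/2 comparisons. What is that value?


Sum of comparisons per partition:
172 + 171 + ... + 1 + 0
= 173 * (173 - 1) / 2
= 173 * 172 / 2
= 14878


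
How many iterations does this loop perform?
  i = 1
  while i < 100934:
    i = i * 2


The loop variable doubles each iteration:
i = 1 -> 2 -> 4 -> 8 -> 16 -> 32 -> 64 -> 128 -> 256 -> 512 -> 1024 -> 2048 -> 4096 -> 8192 -> 16384 -> 32768 -> 65536 -> 131072 (stop, 131072 >= 100934)
Number of doublings = ceil(log2(100934)) = 17


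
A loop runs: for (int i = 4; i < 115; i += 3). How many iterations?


Loop starts at i = 4, increments by 3, stops when i >= 115.
Number of iterations = ceil((115 - 4) / 3)
= ceil(111 / 3)
= 37


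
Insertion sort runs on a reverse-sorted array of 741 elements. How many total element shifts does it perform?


Sum of shifts = 1 + 2 + 3 + ... + 740
= 741 * 740 / 2
= 548340 / 2
= 274170


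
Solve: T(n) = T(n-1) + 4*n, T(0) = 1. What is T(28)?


Expanding the recurrence:
T(28) = T(27) + 4*28
       = T(26) + 4*27 + 4*28
       ...
       = T(0) + 4*(1 + 2 + ... + 28)
       = 1 + 4 * 28*29/2
       = 1 + 4 * 406
       = 1 + 1624 = 1625


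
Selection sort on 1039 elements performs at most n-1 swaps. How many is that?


Each of the 1038 passes places one element in its final position.
Pass 1: swap minimum into position 0
Pass 2: swap minimum of remaining into position 1
...
Pass 1038: last two elements, one swap
Maximum swaps = 1039 - 1 = 1038


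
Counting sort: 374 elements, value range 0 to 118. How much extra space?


n = 374 (output array)
k = 119 (count array for 119 distinct values)
Extra space = 374 + 119 = 493


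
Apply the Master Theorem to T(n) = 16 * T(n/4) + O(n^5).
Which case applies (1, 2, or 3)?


The Master Theorem: T(n) = a*T(n/b) + O(n^c)
  a = 16, b = 4, c = 5
log_b(a) = log_4(16) = 2
Compare b^c with a: 4^5 = 1024 > 16, so c > log_b(a).
Since c > log_b(a), Case 3 applies.
T(n) = O(n^5)
Master Theorem case = 3


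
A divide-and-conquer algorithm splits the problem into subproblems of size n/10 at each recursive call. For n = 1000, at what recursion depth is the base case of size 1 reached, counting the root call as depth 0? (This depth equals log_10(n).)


At each depth, the problem size is divided by 10:
  Depth 0: problem size = 1000
  Depth 1: problem size = 100
  Depth 2: problem size = 10
  Depth 3: problem size = 1 (base case)
The base case is reached at depth log_10(1000) = 3 (the tree has 4 levels counting depth 0, but the depth asked for is 3).
Recursion depth = 3


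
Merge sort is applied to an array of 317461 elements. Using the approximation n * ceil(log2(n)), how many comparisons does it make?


Merge sort divides the array into halves recursively.
Number of levels = ceil(log2(317461)) = 19
At each level, approximately n = 317461 comparisons are needed for merging.
Total comparisons ~ n * ceil(log2(n)) = 317461 * 19 = 6031759


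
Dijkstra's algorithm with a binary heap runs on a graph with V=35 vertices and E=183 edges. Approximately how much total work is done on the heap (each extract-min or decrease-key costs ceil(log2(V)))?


Dijkstra with a binary heap: each vertex is extracted once, each edge may relax once.
Each heap operation costs O(log V).
V + E = 35 + 183 = 218
ceil(log2(35)) = 6 (since 2^5 = 32 < 35 <= 64 = 2^6)
Total heap work = (V+E) * ceil(log2(V)) = 218 * 6 = 1308


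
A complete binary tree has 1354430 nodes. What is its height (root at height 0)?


In a complete binary tree, level k holds nodes 2^k .. 2^(k+1)-1 (1-indexed).
Height = floor(log2(n)) = floor(log2(1354430)) = 20
Check: 2^20 = 1048576 <= 1354430 < 2097152 = 2^21


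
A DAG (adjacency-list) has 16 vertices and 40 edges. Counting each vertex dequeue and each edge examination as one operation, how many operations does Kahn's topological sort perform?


V = 16 (vertex processing)
E = 40 (edge processing)
V + E = 16 + 40 = 56


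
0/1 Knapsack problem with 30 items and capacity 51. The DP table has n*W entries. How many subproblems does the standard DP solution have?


The DP table is indexed by (item, capacity).
Rows: 30 items
Columns: 51 capacity values (1 to W)
Total subproblems = 30 * 51 = 1530


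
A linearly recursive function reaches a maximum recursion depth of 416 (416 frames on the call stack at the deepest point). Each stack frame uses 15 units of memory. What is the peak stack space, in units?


Maximum recursion depth = 416 frames
Memory per frame = 15 units
Total stack space = depth * frame_size
= 416 * 15 = 6240


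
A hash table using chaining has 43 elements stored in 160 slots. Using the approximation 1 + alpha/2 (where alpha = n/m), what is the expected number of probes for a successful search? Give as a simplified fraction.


Load factor alpha = n/m = 43/160
Expected probes = 1 + alpha/2 = 1 + 43/(2*160)
= 1 + 43/320
= 320/320 + 43/320
= 363/320


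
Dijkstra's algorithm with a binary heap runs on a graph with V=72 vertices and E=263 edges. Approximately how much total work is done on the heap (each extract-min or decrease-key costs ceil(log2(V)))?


Dijkstra with a binary heap: each vertex is extracted once, each edge may relax once.
Each heap operation costs O(log V).
V + E = 72 + 263 = 335
ceil(log2(72)) = 7 (since 2^6 = 64 < 72 <= 128 = 2^7)
Total heap work = (V+E) * ceil(log2(V)) = 335 * 7 = 2345


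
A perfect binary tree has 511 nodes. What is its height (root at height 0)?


For a perfect binary tree of height h: n = 2^(h+1) - 1, so h = log2(n+1) - 1.
  n + 1 = 512 = 2^9
  log2(512) = 9
  height = 9 - 1 = 8


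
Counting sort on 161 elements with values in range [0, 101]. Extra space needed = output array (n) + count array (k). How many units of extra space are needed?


Output array size: 161 (to store sorted result)
Count array size: 102 (one slot per possible value, range 0 to 101)
Total extra space = 161 + 102 = 263


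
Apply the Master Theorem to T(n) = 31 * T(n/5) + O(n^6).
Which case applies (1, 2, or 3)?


The Master Theorem: T(n) = a*T(n/b) + O(n^c)
  a = 31, b = 5, c = 6
log_b(a) = log_5(31) ~ 2.134
Compare b^c with a: 5^6 = 15625 > 31, so c > log_b(a).
Since c > log_b(a), Case 3 applies.
T(n) = O(n^6)
Master Theorem case = 3


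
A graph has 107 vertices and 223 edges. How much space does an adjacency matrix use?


Adjacency matrix: V x V grid of entries
Space = V^2 = 107^2 = 107 * 107 = 11449


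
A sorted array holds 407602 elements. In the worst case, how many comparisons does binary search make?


Halving sequence: 407602 -> 203801 -> 101900 -> 50950 -> 25475 -> 12737 -> 6368 -> 3184 -> 1592 -> 796 -> 398 -> 199 -> 99 -> 49 -> 24 -> 12 -> 6 -> 3 -> 1
Number of halvings = 18
Max comparisons = 18 + 1 = 19


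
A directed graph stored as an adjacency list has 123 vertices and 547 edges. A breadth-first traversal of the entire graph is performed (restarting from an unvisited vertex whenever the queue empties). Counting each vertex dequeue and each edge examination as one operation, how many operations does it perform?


A full BFS traversal dequeues each vertex once and examines each edge once.
Vertex visits: 123
Edge visits: 547
V + E = 123 + 547 = 670


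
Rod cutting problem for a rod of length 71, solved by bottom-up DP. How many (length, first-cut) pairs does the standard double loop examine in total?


For each subproblem length i = 1..71, the inner loop considers i possible first cuts.
Total = 1 + 2 + ... + 71
= 71*(71+1)/2
= 71*72/2 = 2556


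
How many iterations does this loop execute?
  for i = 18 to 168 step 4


The loop variable i takes values starting at 18 and increments by 4 each iteration.
Sequence: i = 18, 22, 26, 30, 34, 38, 42, 46, 50, ...
The upper bound 168 is inclusive, so the count is floor((last - first) / step) + 1:
floor((168 - 18) / 4) + 1 = floor(150/4) + 1 = 37 + 1 = 38


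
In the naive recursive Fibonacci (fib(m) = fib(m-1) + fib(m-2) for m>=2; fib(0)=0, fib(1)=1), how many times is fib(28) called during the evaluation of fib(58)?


Let N(m) = number of times fib(m) is called while evaluating fib(58).
N(58) = 1 (the initial call).
N(57) = 1 (only fib(58) calls it).
For 1 <= m <= 56: fib(m) is called by fib(m+1) and fib(m+2), so
  N(m) = N(m+1) + N(m+2).
fib(0) is called only by fib(2), so N(0) = N(2).
Walk down from m=58:
  N(58)=1, N(57)=1, N(56)=2, N(55)=3, N(54)=5, N(53)=8, N(52)=13, N(51)=21, N(50)=34, N(49)=55, N(48)=89, N(47)=144, N(46)=233, N(45)=377, N(44)=610, N(43)=987, N(42)=1597, N(41)=2584, N(40)=4181, N(39)=6765, N(38)=10946, N(37)=17711, N(36)=28657, N(35)=46368, N(34)=75025, N(33)=121393, N(32)=196418, N(31)=317811, N(30)=514229, N(29)=832040, N(28)=1346269
N(28) = 1346269


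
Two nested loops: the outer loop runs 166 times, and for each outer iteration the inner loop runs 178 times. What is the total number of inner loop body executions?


Outer loop: 166 iterations
Inner loop: 178 iterations per outer iteration
Total = 166 * 178 = 29548


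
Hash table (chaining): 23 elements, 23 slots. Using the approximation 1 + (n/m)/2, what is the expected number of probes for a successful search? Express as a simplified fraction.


Computing expected probes:
alpha = 23/23
= 1 + alpha/2
= 1 + 23/(2*23)
= (2*23 + 23) / (2*23)
= 69/46 = 3/2


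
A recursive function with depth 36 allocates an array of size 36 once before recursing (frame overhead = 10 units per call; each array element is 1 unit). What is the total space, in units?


Array allocation: 36 units (allocated once)
Stack frames: 36 deep * 10 per frame = 360 units
Total = 36 + 360 = 396


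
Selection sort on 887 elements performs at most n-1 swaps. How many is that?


Each of the 886 passes places one element in its final position.
Pass 1: swap minimum into position 0
Pass 2: swap minimum of remaining into position 1
...
Pass 886: last two elements, one swap
Maximum swaps = 887 - 1 = 886


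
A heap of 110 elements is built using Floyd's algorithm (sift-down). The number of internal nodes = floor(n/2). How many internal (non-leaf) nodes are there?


Leaf nodes occupy roughly half the array.
Sift-down is called for each internal node, starting from the last one.
Internal nodes = floor(n/2) = floor(110/2) = 55


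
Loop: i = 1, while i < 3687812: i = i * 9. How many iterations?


i multiplies by 9 each step:
i = 1 -> 9 -> 81 -> 729 -> 6561 -> 59049 -> 531441 -> 4782969 (stop)
Iterations = ceil(log_9(3687812)) = 7


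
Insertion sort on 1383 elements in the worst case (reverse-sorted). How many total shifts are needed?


In the worst case (reverse-sorted), each element shifts past all previous:
  Element 1: 1 shifts
  Element 2: 2 shifts
  Element 3: 3 shifts
  Element 4: 4 shifts
  Element 5: 5 shifts
  ...
  Element 1382: 1382 shifts
Total = 1 + 2 + ... + 1382
= 1383*(1383-1)/2 = 955653


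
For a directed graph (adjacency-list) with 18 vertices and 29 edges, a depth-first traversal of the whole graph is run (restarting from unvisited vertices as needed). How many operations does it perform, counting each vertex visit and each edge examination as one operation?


A full DFS traversal visits each vertex once and examines each edge once.
V = 18
E = 29
Sum = 18 + 29 = 47


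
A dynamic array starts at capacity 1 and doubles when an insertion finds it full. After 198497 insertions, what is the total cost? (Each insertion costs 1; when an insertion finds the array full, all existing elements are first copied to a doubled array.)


Insertion cost: 198497 (one per element)
Resizes occur just before inserting elements 2, 3, 5, 9, ...
Elements copied at each resize: 1 + 2 + 4 + 8 + 16 + 32 + 64 + 128 + 256 + 512 + 1024 + 2048 + 4096 + 8192 + 16384 + 32768 + 65536 + 131072
Sum of copies = 262143 (geometric series: 2^k - 1)
Total = 198497 + 262143 = 460640


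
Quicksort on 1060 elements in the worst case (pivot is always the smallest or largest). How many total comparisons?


In the worst case, each partition step picks the worst pivot:
  Partition 1: 1059 comparisons (n-1 elements to compare)
  Partition 2: 1058 comparisons
  Partition 3: 1057 comparisons
  Partition 4: 1056 comparisons
  Partition 5: 1055 comparisons
  ...
  Last partition: 0 comparisons
Total = (n-1) + (n-2) + ... + 1 + 0 = n*(n-1)/2
= 1060*1059/2 = 561270


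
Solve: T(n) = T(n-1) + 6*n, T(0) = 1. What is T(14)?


Expanding the recurrence:
T(14) = T(13) + 6*14
       = T(12) + 6*13 + 6*14
       ...
       = T(0) + 6*(1 + 2 + ... + 14)
       = 1 + 6 * 14*15/2
       = 1 + 6 * 105
       = 1 + 630 = 631


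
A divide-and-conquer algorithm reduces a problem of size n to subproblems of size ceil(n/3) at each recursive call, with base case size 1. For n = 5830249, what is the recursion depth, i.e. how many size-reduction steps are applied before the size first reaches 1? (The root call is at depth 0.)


Each step divides the size by 3 (rounding up); after k steps the size is ceil(n/3^k), which equals 1 exactly when 3^k >= n.
So the depth is the smallest k with 3^k >= 5830249, i.e. ceil(log_3(5830249)).
3^14 = 4782969 < 5830249 <= 14348907 = 3^15
Recursion depth = 15


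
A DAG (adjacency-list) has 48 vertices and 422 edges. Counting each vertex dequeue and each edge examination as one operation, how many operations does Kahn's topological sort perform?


V = 48 (vertex processing)
E = 422 (edge processing)
V + E = 48 + 422 = 470


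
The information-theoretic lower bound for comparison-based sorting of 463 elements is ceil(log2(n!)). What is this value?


A binary decision tree of height h has at most 2^h leaves and needs at least n! of them, so h >= ceil(log2(n!)).
463! is far too large to multiply out, so use Stirling's series:
  ln(n!) ~ n ln n - n + (1/2) ln(2 pi n) + 1/(12n)  (error below 1/(360 n^3), negligible here)
  ln(463) = 6.1377271
  n ln n = 463 * 6.1377271 = 2841.7676
  (1/2) ln(2 pi * 463) = (1/2) ln(2909.1148) = 3.9878
  1/(12*463) = 0.0002
  ln(463!) ~ 2841.7676 - 463 + 3.9878 + 0.0002 = 2382.7556
Convert to base 2: log2(463!) = 2382.7556 / ln 2 = 2382.7556 / 0.69314718 = 3437.5897
ceil(3437.5897) = 3438


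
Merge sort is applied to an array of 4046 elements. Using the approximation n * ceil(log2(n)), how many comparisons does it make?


Merge sort divides the array into halves recursively.
Number of levels = ceil(log2(4046)) = 12
At each level, approximately n = 4046 comparisons are needed for merging.
Total comparisons ~ n * ceil(log2(n)) = 4046 * 12 = 48552


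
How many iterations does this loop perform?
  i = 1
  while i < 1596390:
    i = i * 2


The loop variable doubles each iteration:
i = 1 -> 2 -> 4 -> 8 -> 16 -> 32 -> 64 -> 128 -> 256 -> 512 -> 1024 -> 2048 -> 4096 -> 8192 -> 16384 -> 32768 -> 65536 -> 131072 -> 262144 -> 524288 -> 1048576 -> 2097152 (stop, 2097152 >= 1596390)
Number of doublings = ceil(log2(1596390)) = 21


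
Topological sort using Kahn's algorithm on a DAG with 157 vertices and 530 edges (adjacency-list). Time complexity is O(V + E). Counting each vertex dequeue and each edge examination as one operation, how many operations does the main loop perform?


Kahn's algorithm:
  1. Compute in-degrees: O(V + E)
  2. Process queue: each vertex dequeued once (O(V))
     each edge examined once (O(E))
Total = V + E = 157 + 530 = 687


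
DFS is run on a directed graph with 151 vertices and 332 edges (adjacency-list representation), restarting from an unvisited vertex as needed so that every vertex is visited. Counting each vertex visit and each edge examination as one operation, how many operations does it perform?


A full DFS traversal processes each vertex exactly once (push/pop on stack).
Each directed edge is examined once.
V = 151, E = 332
V + E = 483


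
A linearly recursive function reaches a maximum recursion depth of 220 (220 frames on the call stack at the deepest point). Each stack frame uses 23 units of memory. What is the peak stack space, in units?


Maximum recursion depth = 220 frames
Memory per frame = 23 units
Total stack space = depth * frame_size
= 220 * 23 = 5060


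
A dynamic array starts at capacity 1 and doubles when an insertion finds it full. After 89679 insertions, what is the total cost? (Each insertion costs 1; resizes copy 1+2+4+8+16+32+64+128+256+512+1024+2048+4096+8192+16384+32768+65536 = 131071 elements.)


Insertion cost: 89679 (one per element)
Resizes occur just before inserting elements 2, 3, 5, 9, ...
Elements copied at each resize: 1 + 2 + 4 + 8 + 16 + 32 + 64 + 128 + 256 + 512 + 1024 + 2048 + 4096 + 8192 + 16384 + 32768 + 65536
Sum of copies = 131071 (geometric series: 2^k - 1)
Total = 89679 + 131071 = 220750


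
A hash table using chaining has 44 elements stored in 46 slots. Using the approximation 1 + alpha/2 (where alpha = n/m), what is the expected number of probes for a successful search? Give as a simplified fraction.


Load factor alpha = n/m = 44/46
Expected probes = 1 + alpha/2 = 1 + 44/(2*46)
= 1 + 44/92
= 92/92 + 44/92
= 136/92
Simplify: 34/23


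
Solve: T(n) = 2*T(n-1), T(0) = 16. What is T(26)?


Unrolling:
T(26) = 2*T(25) = 2^2*T(24) = ... = 2^26*T(0)
= 2^26 * 16
= 67108864 * 16 = 1073741824


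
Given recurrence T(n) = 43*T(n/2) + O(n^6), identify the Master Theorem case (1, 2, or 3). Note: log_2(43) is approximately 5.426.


Master Theorem parameters: a=43, b=2, c=6
log_b(a) = 5.426
Compare b^c with a: 2^6 = 64 > 43, so c > log_b(a).
Comparing c=6 vs log_b(a)=5.426:
6 > 5.426 => Case 3
Result: T(n) = O(n^6)
Master Theorem case = 3


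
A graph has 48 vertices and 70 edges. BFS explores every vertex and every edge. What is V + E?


A full BFS traversal dequeues each vertex once and examines each edge once.
Vertex visits: 48
Edge visits: 70
V + E = 48 + 70 = 118


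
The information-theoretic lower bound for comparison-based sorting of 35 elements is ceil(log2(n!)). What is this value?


A binary decision tree of height h has at most 2^h leaves and needs at least n! of them, so h >= ceil(log2(n!)).
35! is far too large to multiply out, so use Stirling's series:
  ln(n!) ~ n ln n - n + (1/2) ln(2 pi n) + 1/(12n)  (error below 1/(360 n^3), negligible here)
  ln(35) = 3.5553481
  n ln n = 35 * 3.5553481 = 124.4372
  (1/2) ln(2 pi * 35) = (1/2) ln(219.9115) = 2.6966
  1/(12*35) = 0.0024
  ln(35!) ~ 124.4372 - 35 + 2.6966 + 0.0024 = 92.1362
Convert to base 2: log2(35!) = 92.1362 / ln 2 = 92.1362 / 0.69314718 = 132.9244
ceil(132.9244) = 133


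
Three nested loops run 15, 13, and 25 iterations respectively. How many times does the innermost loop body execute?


Loop 1 (outermost): 15 iterations
Loop 2 (middle): 13 iterations per outer
Loop 3 (innermost): 25 iterations per middle
Total = 15 * 13 * 25 = 4875


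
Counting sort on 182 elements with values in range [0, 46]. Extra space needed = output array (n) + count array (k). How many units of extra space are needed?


Output array size: 182 (to store sorted result)
Count array size: 47 (one slot per possible value, range 0 to 46)
Total extra space = 182 + 47 = 229


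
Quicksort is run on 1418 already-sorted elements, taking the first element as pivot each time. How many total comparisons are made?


Sum of comparisons per partition:
1417 + 1416 + ... + 1 + 0
= 1418 * (1418 - 1) / 2
= 1418 * 1417 / 2
= 1004653


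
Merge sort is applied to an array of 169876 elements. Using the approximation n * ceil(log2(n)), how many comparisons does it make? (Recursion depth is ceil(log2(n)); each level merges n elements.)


Merge sort divides the array into halves recursively.
Number of levels = ceil(log2(169876)) = 18
At each level, approximately n = 169876 comparisons are needed for merging.
Total comparisons ~ n * ceil(log2(n)) = 169876 * 18 = 3057768


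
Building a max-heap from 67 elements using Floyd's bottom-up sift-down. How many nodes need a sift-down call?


In a heap of 67 elements (0-indexed array):
  Last element index: 66
  Parent of last element: floor((66 - 1) / 2) = 32
  Internal nodes: indices 0 to 32
  Count = floor(67/2) = 33


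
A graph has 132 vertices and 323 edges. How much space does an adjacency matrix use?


Adjacency matrix: V x V grid of entries
Space = V^2 = 132^2 = 132 * 132 = 17424


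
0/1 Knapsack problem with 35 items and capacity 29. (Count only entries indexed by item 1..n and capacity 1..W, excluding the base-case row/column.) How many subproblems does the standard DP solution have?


The DP table is indexed by (item, capacity).
Rows: 35 items
Columns: 29 capacity values (1 to W)
Total subproblems = 35 * 29 = 1015


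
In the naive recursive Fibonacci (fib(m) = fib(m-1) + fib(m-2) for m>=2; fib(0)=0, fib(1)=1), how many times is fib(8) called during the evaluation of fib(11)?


Let N(m) = number of times fib(m) is called while evaluating fib(11).
N(11) = 1 (the initial call).
N(10) = 1 (only fib(11) calls it).
For 1 <= m <= 9: fib(m) is called by fib(m+1) and fib(m+2), so
  N(m) = N(m+1) + N(m+2).
fib(0) is called only by fib(2), so N(0) = N(2).
Walk down from m=11:
  N(11)=1, N(10)=1, N(9)=2, N(8)=3
N(8) = 3


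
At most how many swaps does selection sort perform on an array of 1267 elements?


Each of the 1266 passes places one element in its final position.
Pass 1: swap minimum into position 0
Pass 2: swap minimum of remaining into position 1
...
Pass 1266: last two elements, one swap
Maximum swaps = 1267 - 1 = 1266


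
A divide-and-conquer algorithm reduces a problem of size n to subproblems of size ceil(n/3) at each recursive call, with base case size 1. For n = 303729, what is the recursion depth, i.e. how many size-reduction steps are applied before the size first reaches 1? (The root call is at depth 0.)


Each step divides the size by 3 (rounding up); after k steps the size is ceil(n/3^k), which equals 1 exactly when 3^k >= n.
So the depth is the smallest k with 3^k >= 303729, i.e. ceil(log_3(303729)).
3^11 = 177147 < 303729 <= 531441 = 3^12
Recursion depth = 12


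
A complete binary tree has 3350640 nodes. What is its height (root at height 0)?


In a complete binary tree, level k holds nodes 2^k .. 2^(k+1)-1 (1-indexed).
Height = floor(log2(n)) = floor(log2(3350640)) = 21
Check: 2^21 = 2097152 <= 3350640 < 4194304 = 2^22


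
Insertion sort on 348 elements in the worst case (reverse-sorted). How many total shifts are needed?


In the worst case (reverse-sorted), each element shifts past all previous:
  Element 1: 1 shifts
  Element 2: 2 shifts
  Element 3: 3 shifts
  Element 4: 4 shifts
  Element 5: 5 shifts
  ...
  Element 347: 347 shifts
Total = 1 + 2 + ... + 347
= 348*(348-1)/2 = 60378


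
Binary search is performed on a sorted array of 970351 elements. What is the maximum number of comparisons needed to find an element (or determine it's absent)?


Binary search halves the search space each comparison:
  Step 1: search space = 970351 -> 485175
  Step 2: search space = 485175 -> 242587
  Step 3: search space = 242587 -> 121293
  Step 4: search space = 121293 -> 60646
  Step 5: search space = 60646 -> 30323
  Step 6: search space = 30323 -> 15161
  Step 7: search space = 15161 -> 7580
  Step 8: search space = 7580 -> 3790
  Step 9: search space = 3790 -> 1895
  Step 10: search space = 1895 -> 947
  Step 11: search space = 947 -> 473
  Step 12: search space = 473 -> 236
  Step 13: search space = 236 -> 118
  Step 14: search space = 118 -> 59
  Step 15: search space = 59 -> 29
  Step 16: search space = 29 -> 14
  Step 17: search space = 14 -> 7
  Step 18: search space = 7 -> 3
  Step 19: search space = 3 -> 1
  Step 20: search space = 1 (final check)
Maximum comparisons = floor(log2(970351)) + 1 = 19 + 1 = 20


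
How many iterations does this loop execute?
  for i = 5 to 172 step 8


The loop variable i takes values starting at 5 and increments by 8 each iteration.
Sequence: i = 5, 13, 21, 29, 37, 45, 53, 61, 69, ...
The upper bound 172 is inclusive, so the count is floor((last - first) / step) + 1:
floor((172 - 5) / 8) + 1 = floor(167/8) + 1 = 20 + 1 = 21


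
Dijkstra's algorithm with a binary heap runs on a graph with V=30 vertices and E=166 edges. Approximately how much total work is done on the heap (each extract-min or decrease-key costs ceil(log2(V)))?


Dijkstra with a binary heap: each vertex is extracted once, each edge may relax once.
Each heap operation costs O(log V).
V + E = 30 + 166 = 196
ceil(log2(30)) = 5 (since 2^4 = 16 < 30 <= 32 = 2^5)
Total heap work = (V+E) * ceil(log2(V)) = 196 * 5 = 980


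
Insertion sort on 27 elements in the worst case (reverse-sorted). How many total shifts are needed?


In the worst case (reverse-sorted), each element shifts past all previous:
  Element 1: 1 shifts
  Element 2: 2 shifts
  Element 3: 3 shifts
  Element 4: 4 shifts
  Element 5: 5 shifts
  ...
  Element 26: 26 shifts
Total = 1 + 2 + ... + 26
= 27*(27-1)/2 = 351


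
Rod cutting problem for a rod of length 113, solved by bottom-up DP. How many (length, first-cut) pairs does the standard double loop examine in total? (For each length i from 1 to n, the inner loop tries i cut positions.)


For each subproblem length i = 1..113, the inner loop considers i possible first cuts.
Total = 1 + 2 + ... + 113
= 113*(113+1)/2
= 113*114/2 = 6441


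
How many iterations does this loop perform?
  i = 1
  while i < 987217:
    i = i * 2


The loop variable doubles each iteration:
i = 1 -> 2 -> 4 -> 8 -> 16 -> 32 -> 64 -> 128 -> 256 -> 512 -> 1024 -> 2048 -> 4096 -> 8192 -> 16384 -> 32768 -> 65536 -> 131072 -> 262144 -> 524288 -> 1048576 (stop, 1048576 >= 987217)
Number of doublings = ceil(log2(987217)) = 20


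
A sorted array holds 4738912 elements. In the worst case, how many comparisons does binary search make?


Halving sequence: 4738912 -> 2369456 -> 1184728 -> 592364 -> 296182 -> 148091 -> 74045 -> 37022 -> 18511 -> 9255 -> 4627 -> 2313 -> 1156 -> 578 -> 289 -> 144 -> 72 -> 36 -> 18 -> 9 -> 4 -> 2 -> 1
Number of halvings = 22
Max comparisons = 22 + 1 = 23


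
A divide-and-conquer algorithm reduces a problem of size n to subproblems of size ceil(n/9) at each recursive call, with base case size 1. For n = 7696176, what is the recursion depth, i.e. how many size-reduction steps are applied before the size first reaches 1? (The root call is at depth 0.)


Each step divides the size by 9 (rounding up); after k steps the size is ceil(n/9^k), which equals 1 exactly when 9^k >= n.
So the depth is the smallest k with 9^k >= 7696176, i.e. ceil(log_9(7696176)).
9^7 = 4782969 < 7696176 <= 43046721 = 9^8
Recursion depth = 8


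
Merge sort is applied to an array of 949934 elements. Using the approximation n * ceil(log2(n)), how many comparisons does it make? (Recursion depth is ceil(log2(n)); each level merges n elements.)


Merge sort divides the array into halves recursively.
Number of levels = ceil(log2(949934)) = 20
At each level, approximately n = 949934 comparisons are needed for merging.
Total comparisons ~ n * ceil(log2(n)) = 949934 * 20 = 18998680


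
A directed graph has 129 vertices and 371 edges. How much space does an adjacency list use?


Adjacency list: one list head per vertex + one entry per edge
Vertex heads: 129
Edge entries: 371
Total = 129 + 371 = 500


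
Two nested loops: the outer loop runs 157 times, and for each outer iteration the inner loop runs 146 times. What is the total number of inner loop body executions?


Outer loop: 157 iterations
Inner loop: 146 iterations per outer iteration
Total = 157 * 146 = 22922


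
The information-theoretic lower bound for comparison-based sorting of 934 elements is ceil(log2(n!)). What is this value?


A binary decision tree of height h has at most 2^h leaves and needs at least n! of them, so h >= ceil(log2(n!)).
934! is far too large to multiply out, so use Stirling's series:
  ln(n!) ~ n ln n - n + (1/2) ln(2 pi n) + 1/(12n)  (error below 1/(360 n^3), negligible here)
  ln(934) = 6.8394764
  n ln n = 934 * 6.8394764 = 6388.0710
  (1/2) ln(2 pi * 934) = (1/2) ln(5868.4951) = 4.3387
  1/(12*934) = 0.0001
  ln(934!) ~ 6388.0710 - 934 + 4.3387 + 0.0001 = 5458.4098
Convert to base 2: log2(934!) = 5458.4098 / ln 2 = 5458.4098 / 0.69314718 = 7874.8208
ceil(7874.8208) = 7875


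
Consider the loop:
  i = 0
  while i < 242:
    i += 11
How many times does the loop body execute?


Starting at i = 0, each iteration adds 11.
Iterations until i >= 242:
  Iteration 1: i = 0 -> i = 11
  Iteration 2: i = 11 -> i = 22
  Iteration 3: i = 22 -> i = 33
  Iteration 4: i = 33 -> i = 44
  Iteration 5: i = 44 -> i = 55
  Iteration 6: i = 55 -> i = 66
  Iteration 7: i = 66 -> i = 77
  Iteration 8: i = 77 -> i = 88
  ... continuing ...
Total iterations = ceil(242/11) = 22


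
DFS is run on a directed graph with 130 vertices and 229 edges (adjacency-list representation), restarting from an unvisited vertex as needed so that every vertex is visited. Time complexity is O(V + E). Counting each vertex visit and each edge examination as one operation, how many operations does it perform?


A full DFS traversal processes each vertex exactly once (push/pop on stack).
Each directed edge is examined once.
V = 130, E = 229
V + E = 359


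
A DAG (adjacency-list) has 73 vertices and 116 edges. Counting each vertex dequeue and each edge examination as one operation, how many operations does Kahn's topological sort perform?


V = 73 (vertex processing)
E = 116 (edge processing)
V + E = 73 + 116 = 189


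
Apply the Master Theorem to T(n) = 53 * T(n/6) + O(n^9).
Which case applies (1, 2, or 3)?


The Master Theorem: T(n) = a*T(n/b) + O(n^c)
  a = 53, b = 6, c = 9
log_b(a) = log_6(53) ~ 2.216
Compare b^c with a: 6^9 = 10077696 > 53, so c > log_b(a).
Since c > log_b(a), Case 3 applies.
T(n) = O(n^9)
Master Theorem case = 3


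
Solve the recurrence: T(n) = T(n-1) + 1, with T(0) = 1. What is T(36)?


Unrolling the recurrence:
T(36) = T(35) + 1
       = T(34) + 1 + 1
       = T(33) + 1*3
       ...
       = T(0) + 1*36
       = 1 + 36 = 37


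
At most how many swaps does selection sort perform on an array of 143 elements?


Each of the 142 passes places one element in its final position.
Pass 1: swap minimum into position 0
Pass 2: swap minimum of remaining into position 1
...
Pass 142: last two elements, one swap
Maximum swaps = 143 - 1 = 142


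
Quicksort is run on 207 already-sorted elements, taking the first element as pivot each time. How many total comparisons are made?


Sum of comparisons per partition:
206 + 205 + ... + 1 + 0
= 207 * (207 - 1) / 2
= 207 * 206 / 2
= 21321


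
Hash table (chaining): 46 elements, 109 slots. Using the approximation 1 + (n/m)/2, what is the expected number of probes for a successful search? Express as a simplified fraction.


Computing expected probes:
alpha = 46/109
= 1 + alpha/2
= 1 + 46/(2*109)
= (2*109 + 46) / (2*109)
= 264/218 = 132/109


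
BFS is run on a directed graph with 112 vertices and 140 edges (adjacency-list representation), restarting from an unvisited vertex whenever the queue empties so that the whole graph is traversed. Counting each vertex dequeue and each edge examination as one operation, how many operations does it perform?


A full BFS traversal dequeues each vertex exactly once and examines each directed edge exactly once.
V = 112 (vertex processing cost)
E = 140 (edge examination cost)
Total operations proportional to V + E = 112 + 140 = 252
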